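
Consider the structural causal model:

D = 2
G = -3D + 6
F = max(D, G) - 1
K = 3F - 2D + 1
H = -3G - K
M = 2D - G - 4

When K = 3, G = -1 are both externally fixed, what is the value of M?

1

The joint intervention fixes K = 3, G = -1, removing each variable's own equation.
M = 2D - G - 4  [with D=2, G=-1]  = 1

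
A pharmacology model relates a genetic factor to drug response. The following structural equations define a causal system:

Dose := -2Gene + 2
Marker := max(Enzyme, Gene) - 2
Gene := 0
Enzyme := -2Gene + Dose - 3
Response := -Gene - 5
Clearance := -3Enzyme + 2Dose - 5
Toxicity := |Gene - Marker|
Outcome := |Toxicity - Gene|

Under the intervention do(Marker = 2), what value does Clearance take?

2

The intervention breaks the incoming arrows to Marker: Marker := max(Enzyme, Gene) - 2 no longer applies, and Marker = 2.
No directed path runs from Marker to Clearance, so Clearance keeps its natural value.
Dose = -2Gene + 2  [with Gene=0]  = 2
Enzyme = -2Gene + Dose - 3  [with Gene=0, Dose=2]  = -1
Clearance = -3Enzyme + 2Dose - 5  [with Enzyme=-1, Dose=2]  = 2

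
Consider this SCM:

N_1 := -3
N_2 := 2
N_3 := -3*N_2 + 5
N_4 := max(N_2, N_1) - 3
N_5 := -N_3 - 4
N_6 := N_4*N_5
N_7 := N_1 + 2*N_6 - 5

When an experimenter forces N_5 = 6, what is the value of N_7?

-20

Under do(N_5=6), the mechanism N_5 := -N_3 - 4 is discarded; N_5 is fixed at 6.
N_4 = max(N_2, N_1) - 3  [with N_2=2, N_1=-3]  = -1
N_6 = N_4*N_5  [with N_4=-1, N_5=6]  = -6
N_7 = N_1 + 2*N_6 - 5  [with N_1=-3, N_6=-6]  = -20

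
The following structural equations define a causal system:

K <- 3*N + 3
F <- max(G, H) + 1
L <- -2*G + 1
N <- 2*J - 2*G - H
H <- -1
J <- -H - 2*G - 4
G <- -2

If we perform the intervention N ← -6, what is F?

do(N=-6) replaces the equation N <- 2*J - 2*G - H with the constant N = -6.
No directed path runs from N to F, so F keeps its natural value.
F = max(G, H) + 1  [with G=-2, H=-1]  = 0

0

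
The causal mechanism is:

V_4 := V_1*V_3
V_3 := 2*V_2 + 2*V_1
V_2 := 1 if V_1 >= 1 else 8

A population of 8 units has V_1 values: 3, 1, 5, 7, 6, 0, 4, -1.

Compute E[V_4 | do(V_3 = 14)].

Every unit gets V_3=14 under the intervention. V_4 values become 42, 14, 70, 98, 84, 0, 56, -14; E[V_4|do(V_3=14)] = 43.75.

43.75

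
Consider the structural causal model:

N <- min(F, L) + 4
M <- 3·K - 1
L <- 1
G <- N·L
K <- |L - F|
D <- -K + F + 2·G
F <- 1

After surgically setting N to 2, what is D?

5

The intervention breaks the incoming arrows to N: N <- min(F, L) + 4 no longer applies, and N = 2.
G = N·L  [with N=2, L=1]  = 2
K = |L - F|  [with L=1, F=1]  = 0
D = -K + F + 2·G  [with K=0, F=1, G=2]  = 5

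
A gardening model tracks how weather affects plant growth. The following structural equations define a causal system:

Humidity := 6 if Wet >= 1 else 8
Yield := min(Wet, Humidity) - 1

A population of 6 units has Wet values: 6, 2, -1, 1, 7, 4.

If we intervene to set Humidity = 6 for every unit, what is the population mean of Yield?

2

Under do(Humidity=6), Humidity's equation is replaced by Humidity=6 for every unit. Per-unit Yield: 5, 1, -2, 0, 5, 3. Mean = 2.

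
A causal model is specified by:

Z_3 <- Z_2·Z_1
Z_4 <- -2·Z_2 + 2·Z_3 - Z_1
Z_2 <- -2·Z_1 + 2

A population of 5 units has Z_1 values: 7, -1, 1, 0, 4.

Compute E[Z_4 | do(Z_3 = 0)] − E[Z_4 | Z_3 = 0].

Under do(Z_3=0), Z_3's equation is replaced by Z_3=0 for every unit. Per-unit Z_4: 17, -7, -1, -4, 8. Mean = 2.6.
Observing Z_3=0 restricts to units where Z_3's equation naturally yields 0: Z_1 ∈ {1, 0}. In that subpopulation Z_4 = -1, -4, mean -2.5.
Difference = 2.6 − (-2.5) = 5.1.

5.1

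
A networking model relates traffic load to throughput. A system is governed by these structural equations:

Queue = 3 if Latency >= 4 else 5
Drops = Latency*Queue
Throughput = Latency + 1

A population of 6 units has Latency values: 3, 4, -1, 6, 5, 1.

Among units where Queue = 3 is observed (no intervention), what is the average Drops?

E[Drops|Queue=3] averages over only the 3 units with Queue=3 (Latency = 4, 6, 5): Drops = 12, 18, 15, mean 15.

15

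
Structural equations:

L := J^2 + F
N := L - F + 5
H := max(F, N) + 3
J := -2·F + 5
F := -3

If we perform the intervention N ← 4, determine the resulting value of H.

Intervening sets N = 4 and removes its equation (N := L - F + 5).
H = max(F, N) + 3  [with F=-3, N=4]  = 7

7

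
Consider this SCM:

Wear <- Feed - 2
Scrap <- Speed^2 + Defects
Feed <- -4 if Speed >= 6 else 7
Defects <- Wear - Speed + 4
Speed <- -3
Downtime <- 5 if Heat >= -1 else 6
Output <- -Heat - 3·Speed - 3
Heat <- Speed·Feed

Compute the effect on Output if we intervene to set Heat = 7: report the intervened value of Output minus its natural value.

-28

The intervention breaks the incoming arrows to Heat: Heat <- Speed·Feed no longer applies, and Heat = 7.
Output = -Heat - 3·Speed - 3  [with Heat=7, Speed=-3]  = -1
Without intervention: Feed = -4 if Speed >= 6 else 7  [with Speed=-3]  = 7; Heat = Speed·Feed  [with Speed=-3, Feed=7]  = -21; Output = -Heat - 3·Speed - 3  [with Heat=-21, Speed=-3]  = 27.
Change = -1 − 27 = -28.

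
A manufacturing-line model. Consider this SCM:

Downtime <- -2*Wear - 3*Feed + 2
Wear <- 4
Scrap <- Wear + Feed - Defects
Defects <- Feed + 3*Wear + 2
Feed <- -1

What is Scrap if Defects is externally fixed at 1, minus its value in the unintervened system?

The intervention breaks the incoming arrows to Defects: Defects <- Feed + 3*Wear + 2 no longer applies, and Defects = 1.
Scrap = Wear + Feed - Defects  [with Wear=4, Feed=-1, Defects=1]  = 2
Without intervention: Defects = Feed + 3*Wear + 2  [with Feed=-1, Wear=4]  = 13; Scrap = Wear + Feed - Defects  [with Wear=4, Feed=-1, Defects=13]  = -10.
Change = 2 − (-10) = 12.

12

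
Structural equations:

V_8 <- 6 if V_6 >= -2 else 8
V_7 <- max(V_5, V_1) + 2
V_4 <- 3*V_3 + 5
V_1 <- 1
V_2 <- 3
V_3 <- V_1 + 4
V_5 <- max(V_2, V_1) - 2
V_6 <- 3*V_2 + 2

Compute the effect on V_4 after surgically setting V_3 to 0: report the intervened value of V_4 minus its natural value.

-15

The intervention breaks the incoming arrows to V_3: V_3 <- V_1 + 4 no longer applies, and V_3 = 0.
V_4 = 3*V_3 + 5  [with V_3=0]  = 5
Without intervention: V_3 = V_1 + 4  [with V_1=1]  = 5; V_4 = 3*V_3 + 5  [with V_3=5]  = 20.
Change = 5 − 20 = -15.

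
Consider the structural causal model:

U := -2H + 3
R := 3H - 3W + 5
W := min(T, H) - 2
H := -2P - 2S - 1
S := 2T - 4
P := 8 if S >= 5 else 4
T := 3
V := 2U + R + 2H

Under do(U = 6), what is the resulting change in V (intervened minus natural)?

Intervening sets U = 6 and removes its equation (U := -2H + 3).
S = 2T - 4  [with T=3]  = 2
P = 8 if S >= 5 else 4  [with S=2]  = 4
H = -2P - 2S - 1  [with P=4, S=2]  = -13
W = min(T, H) - 2  [with T=3, H=-13]  = -15
R = 3H - 3W + 5  [with H=-13, W=-15]  = 11
V = 2U + R + 2H  [with U=6, R=11, H=-13]  = -3
Without intervention: S = 2T - 4  [with T=3]  = 2; P = 8 if S >= 5 else 4  [with S=2]  = 4; H = -2P - 2S - 1  [with P=4, S=2]  = -13; W = min(T, H) - 2  [with T=3, H=-13]  = -15; U = -2H + 3  [with H=-13]  = 29; R = 3H - 3W + 5  [with H=-13, W=-15]  = 11; V = 2U + R + 2H  [with U=29, R=11, H=-13]  = 43.
Change = -3 − 43 = -46.

-46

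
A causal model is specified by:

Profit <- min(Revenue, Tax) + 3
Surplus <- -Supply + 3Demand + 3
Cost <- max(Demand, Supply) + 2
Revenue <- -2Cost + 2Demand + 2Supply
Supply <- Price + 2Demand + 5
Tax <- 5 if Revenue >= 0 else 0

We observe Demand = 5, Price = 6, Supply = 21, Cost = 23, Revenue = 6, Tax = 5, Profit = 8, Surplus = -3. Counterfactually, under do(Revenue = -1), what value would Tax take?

0

The intervention breaks the incoming arrows to Revenue: Revenue <- -2Cost + 2Demand + 2Supply no longer applies, and Revenue = -1.
Tax = 5 if Revenue >= 0 else 0  [with Revenue=-1]  = 0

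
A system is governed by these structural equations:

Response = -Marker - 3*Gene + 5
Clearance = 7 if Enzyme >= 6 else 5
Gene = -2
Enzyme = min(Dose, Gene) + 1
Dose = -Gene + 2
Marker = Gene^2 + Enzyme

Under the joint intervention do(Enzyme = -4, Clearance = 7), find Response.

11

The joint intervention fixes Enzyme = -4, Clearance = 7, removing each variable's own equation.
Marker = Gene^2 + Enzyme  [with Gene=-2, Enzyme=-4]  = 0
Response = -Marker - 3*Gene + 5  [with Marker=0, Gene=-2]  = 11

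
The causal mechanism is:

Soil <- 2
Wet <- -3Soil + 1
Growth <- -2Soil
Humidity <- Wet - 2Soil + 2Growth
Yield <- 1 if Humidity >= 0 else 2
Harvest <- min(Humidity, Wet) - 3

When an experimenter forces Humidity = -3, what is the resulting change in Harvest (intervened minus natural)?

Under do(Humidity=-3), the mechanism Humidity <- Wet - 2Soil + 2Growth is discarded; Humidity is fixed at -3.
Wet = -3Soil + 1  [with Soil=2]  = -5
Harvest = min(Humidity, Wet) - 3  [with Humidity=-3, Wet=-5]  = -8
Without intervention: Wet = -3Soil + 1  [with Soil=2]  = -5; Growth = -2Soil  [with Soil=2]  = -4; Humidity = Wet - 2Soil + 2Growth  [with Wet=-5, Soil=2, Growth=-4]  = -17; Harvest = min(Humidity, Wet) - 3  [with Humidity=-17, Wet=-5]  = -20.
Change = -8 − (-20) = 12.

12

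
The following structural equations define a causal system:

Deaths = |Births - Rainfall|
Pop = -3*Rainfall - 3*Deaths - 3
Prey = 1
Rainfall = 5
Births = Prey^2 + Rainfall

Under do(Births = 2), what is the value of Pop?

-27

do(Births=2) replaces the equation Births = Prey^2 + Rainfall with the constant Births = 2.
Deaths = |Births - Rainfall|  [with Births=2, Rainfall=5]  = 3
Pop = -3*Rainfall - 3*Deaths - 3  [with Rainfall=5, Deaths=3]  = -27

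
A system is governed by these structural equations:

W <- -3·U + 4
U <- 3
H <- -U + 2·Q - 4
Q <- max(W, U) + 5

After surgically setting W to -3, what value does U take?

Under do(W=-3), the mechanism W <- -3·U + 4 is discarded; W is fixed at -3.
U is not downstream of the intervention, so its value is determined by the original equations.

3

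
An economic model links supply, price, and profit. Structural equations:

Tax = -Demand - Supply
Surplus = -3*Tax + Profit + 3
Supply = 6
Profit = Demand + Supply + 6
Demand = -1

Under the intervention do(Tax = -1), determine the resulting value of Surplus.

17

do(Tax=-1) replaces the equation Tax = -Demand - Supply with the constant Tax = -1.
Profit = Demand + Supply + 6  [with Demand=-1, Supply=6]  = 11
Surplus = -3*Tax + Profit + 3  [with Tax=-1, Profit=11]  = 17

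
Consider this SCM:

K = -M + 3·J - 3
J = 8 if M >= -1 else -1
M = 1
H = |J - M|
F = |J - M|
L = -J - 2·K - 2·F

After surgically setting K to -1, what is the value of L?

Intervening sets K = -1 and removes its equation (K = -M + 3·J - 3).
J = 8 if M >= -1 else -1  [with M=1]  = 8
F = |J - M|  [with J=8, M=1]  = 7
L = -J - 2·K - 2·F  [with J=8, K=-1, F=7]  = -20

-20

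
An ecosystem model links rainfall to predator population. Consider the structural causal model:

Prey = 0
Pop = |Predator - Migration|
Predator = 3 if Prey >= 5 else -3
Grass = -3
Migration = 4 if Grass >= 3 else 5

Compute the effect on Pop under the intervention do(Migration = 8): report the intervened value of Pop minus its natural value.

Intervening sets Migration = 8 and removes its equation (Migration = 4 if Grass >= 3 else 5).
Predator = 3 if Prey >= 5 else -3  [with Prey=0]  = -3
Pop = |Predator - Migration|  [with Predator=-3, Migration=8]  = 11
Without intervention: Predator = 3 if Prey >= 5 else -3  [with Prey=0]  = -3; Migration = 4 if Grass >= 3 else 5  [with Grass=-3]  = 5; Pop = |Predator - Migration|  [with Predator=-3, Migration=5]  = 8.
Change = 11 − 8 = 3.

3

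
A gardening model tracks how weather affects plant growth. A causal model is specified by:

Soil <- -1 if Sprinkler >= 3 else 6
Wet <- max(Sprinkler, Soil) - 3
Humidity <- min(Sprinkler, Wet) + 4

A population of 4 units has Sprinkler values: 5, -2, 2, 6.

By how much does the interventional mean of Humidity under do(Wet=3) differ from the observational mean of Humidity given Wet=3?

The intervention sets Wet=3 in all 4 units regardless of Sprinkler. Recomputing Humidity per unit gives 7, 2, 6, 7; average 5.5.
E[Humidity|Wet=3] averages over only the 3 units with Wet=3 (Sprinkler = -2, 2, 6): Humidity = 2, 6, 7, mean 5.
Difference = 5.5 − 5 = 0.5.

0.5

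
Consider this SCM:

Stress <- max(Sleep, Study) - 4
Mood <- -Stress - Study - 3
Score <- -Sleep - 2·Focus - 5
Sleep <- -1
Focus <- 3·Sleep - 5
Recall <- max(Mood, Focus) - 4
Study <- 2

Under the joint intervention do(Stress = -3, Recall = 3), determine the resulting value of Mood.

-2

Under do(Stress = -3, Recall = 3), each intervened variable's structural equation is replaced by its fixed value.
Mood = -Stress - Study - 3  [with Stress=-3, Study=2]  = -2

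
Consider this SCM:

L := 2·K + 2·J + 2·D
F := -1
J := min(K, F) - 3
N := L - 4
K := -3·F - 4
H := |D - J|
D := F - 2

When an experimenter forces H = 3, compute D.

Under do(H=3), the mechanism H := |D - J| is discarded; H is fixed at 3.
D is not downstream of the intervention, so its value is determined by the original equations.
D = F - 2  [with F=-1]  = -3

-3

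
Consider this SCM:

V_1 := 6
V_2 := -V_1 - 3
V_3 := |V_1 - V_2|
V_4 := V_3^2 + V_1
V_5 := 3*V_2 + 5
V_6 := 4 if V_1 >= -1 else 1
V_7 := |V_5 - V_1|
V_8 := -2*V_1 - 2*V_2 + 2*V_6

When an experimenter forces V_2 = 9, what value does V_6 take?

Under do(V_2=9), the mechanism V_2 := -V_1 - 3 is discarded; V_2 is fixed at 9.
No directed path runs from V_2 to V_6, so V_6 keeps its natural value.
V_6 = 4 if V_1 >= -1 else 1  [with V_1=6]  = 4

4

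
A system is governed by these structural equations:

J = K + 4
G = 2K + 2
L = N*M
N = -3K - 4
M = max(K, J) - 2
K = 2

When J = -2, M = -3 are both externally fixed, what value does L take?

30

Setting J = -2, M = -3 by intervention discards those variables' equations.
N = -3K - 4  [with K=2]  = -10
L = N*M  [with N=-10, M=-3]  = 30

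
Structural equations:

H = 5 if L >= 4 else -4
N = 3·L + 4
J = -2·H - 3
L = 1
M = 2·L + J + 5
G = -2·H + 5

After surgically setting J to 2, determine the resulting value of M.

The intervention breaks the incoming arrows to J: J = -2·H - 3 no longer applies, and J = 2.
M = 2·L + J + 5  [with L=1, J=2]  = 9

9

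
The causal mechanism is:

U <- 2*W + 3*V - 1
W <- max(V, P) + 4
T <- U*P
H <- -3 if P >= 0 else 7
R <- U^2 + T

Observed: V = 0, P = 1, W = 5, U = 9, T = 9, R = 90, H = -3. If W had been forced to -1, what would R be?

The intervention breaks the incoming arrows to W: W <- max(V, P) + 4 no longer applies, and W = -1.
U = 2*W + 3*V - 1  [with W=-1, V=0]  = -3
T = U*P  [with U=-3, P=1]  = -3
R = U^2 + T  [with U=-3, T=-3]  = 6

6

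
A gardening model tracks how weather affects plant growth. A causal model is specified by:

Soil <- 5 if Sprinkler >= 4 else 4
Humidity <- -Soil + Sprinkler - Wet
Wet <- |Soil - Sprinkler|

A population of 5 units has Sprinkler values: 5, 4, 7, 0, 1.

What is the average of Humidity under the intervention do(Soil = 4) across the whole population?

-2.8

The intervention sets Soil=4 in all 5 units regardless of Sprinkler. Recomputing Humidity per unit gives 0, 0, 0, -8, -6; average -2.8.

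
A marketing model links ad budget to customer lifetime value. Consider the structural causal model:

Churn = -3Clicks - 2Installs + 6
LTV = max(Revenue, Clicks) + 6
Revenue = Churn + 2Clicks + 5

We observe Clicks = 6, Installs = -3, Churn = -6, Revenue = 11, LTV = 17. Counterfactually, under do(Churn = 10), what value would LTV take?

do(Churn=10) replaces the equation Churn = -3Clicks - 2Installs + 6 with the constant Churn = 10.
Revenue = Churn + 2Clicks + 5  [with Churn=10, Clicks=6]  = 27
LTV = max(Revenue, Clicks) + 6  [with Revenue=27, Clicks=6]  = 33

33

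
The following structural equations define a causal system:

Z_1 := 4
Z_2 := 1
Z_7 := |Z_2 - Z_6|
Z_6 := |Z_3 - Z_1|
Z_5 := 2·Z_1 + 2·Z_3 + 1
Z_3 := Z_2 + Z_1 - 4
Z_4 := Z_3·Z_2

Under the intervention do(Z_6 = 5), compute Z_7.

4

Intervening sets Z_6 = 5 and removes its equation (Z_6 := |Z_3 - Z_1|).
Z_7 = |Z_2 - Z_6|  [with Z_2=1, Z_6=5]  = 4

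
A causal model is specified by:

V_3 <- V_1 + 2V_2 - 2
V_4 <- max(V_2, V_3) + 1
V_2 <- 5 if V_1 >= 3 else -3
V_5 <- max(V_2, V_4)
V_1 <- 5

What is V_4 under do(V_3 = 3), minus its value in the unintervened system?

-8

The intervention breaks the incoming arrows to V_3: V_3 <- V_1 + 2V_2 - 2 no longer applies, and V_3 = 3.
V_2 = 5 if V_1 >= 3 else -3  [with V_1=5]  = 5
V_4 = max(V_2, V_3) + 1  [with V_2=5, V_3=3]  = 6
Without intervention: V_2 = 5 if V_1 >= 3 else -3  [with V_1=5]  = 5; V_3 = V_1 + 2V_2 - 2  [with V_1=5, V_2=5]  = 13; V_4 = max(V_2, V_3) + 1  [with V_2=5, V_3=13]  = 14.
Change = 6 − 14 = -8.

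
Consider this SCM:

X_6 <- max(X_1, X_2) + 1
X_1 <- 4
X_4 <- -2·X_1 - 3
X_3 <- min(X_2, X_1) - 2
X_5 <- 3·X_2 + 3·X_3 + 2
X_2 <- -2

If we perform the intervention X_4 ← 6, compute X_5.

Intervening sets X_4 = 6 and removes its equation (X_4 <- -2·X_1 - 3).
No directed path runs from X_4 to X_5, so X_5 keeps its natural value.
X_3 = min(X_2, X_1) - 2  [with X_2=-2, X_1=4]  = -4
X_5 = 3·X_2 + 3·X_3 + 2  [with X_2=-2, X_3=-4]  = -16

-16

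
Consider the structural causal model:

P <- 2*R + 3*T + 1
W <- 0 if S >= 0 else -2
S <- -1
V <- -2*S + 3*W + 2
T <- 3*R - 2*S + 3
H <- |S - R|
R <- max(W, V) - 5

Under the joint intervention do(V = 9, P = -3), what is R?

The joint intervention fixes V = 9, P = -3, removing each variable's own equation.
W = 0 if S >= 0 else -2  [with S=-1]  = -2
R = max(W, V) - 5  [with W=-2, V=9]  = 4

4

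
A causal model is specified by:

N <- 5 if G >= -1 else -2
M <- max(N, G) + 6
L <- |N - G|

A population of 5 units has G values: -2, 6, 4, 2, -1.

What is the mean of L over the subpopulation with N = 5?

2.75

Conditioning on N=5 selects the 4 unit(s) with G ∈ {6, 4, 2, -1}. Their L values: 1, 1, 3, 6. Mean = 2.75.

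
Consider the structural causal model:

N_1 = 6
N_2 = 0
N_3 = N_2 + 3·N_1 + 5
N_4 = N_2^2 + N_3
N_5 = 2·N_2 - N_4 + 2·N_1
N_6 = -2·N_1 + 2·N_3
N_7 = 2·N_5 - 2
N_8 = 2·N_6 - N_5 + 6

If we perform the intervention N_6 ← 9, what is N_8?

35

Intervening sets N_6 = 9 and removes its equation (N_6 = -2·N_1 + 2·N_3).
N_3 = N_2 + 3·N_1 + 5  [with N_2=0, N_1=6]  = 23
N_4 = N_2^2 + N_3  [with N_2=0, N_3=23]  = 23
N_5 = 2·N_2 - N_4 + 2·N_1  [with N_2=0, N_4=23, N_1=6]  = -11
N_8 = 2·N_6 - N_5 + 6  [with N_6=9, N_5=-11]  = 35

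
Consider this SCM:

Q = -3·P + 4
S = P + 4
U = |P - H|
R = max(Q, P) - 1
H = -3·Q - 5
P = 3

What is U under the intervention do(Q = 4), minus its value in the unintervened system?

The intervention breaks the incoming arrows to Q: Q = -3·P + 4 no longer applies, and Q = 4.
H = -3·Q - 5  [with Q=4]  = -17
U = |P - H|  [with P=3, H=-17]  = 20
Without intervention: Q = -3·P + 4  [with P=3]  = -5; H = -3·Q - 5  [with Q=-5]  = 10; U = |P - H|  [with P=3, H=10]  = 7.
Change = 20 − 7 = 13.

13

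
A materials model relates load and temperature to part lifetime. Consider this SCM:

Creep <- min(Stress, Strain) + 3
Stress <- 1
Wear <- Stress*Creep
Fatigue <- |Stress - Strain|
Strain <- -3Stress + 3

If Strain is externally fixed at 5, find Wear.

Under do(Strain=5), the mechanism Strain <- -3Stress + 3 is discarded; Strain is fixed at 5.
Creep = min(Stress, Strain) + 3  [with Stress=1, Strain=5]  = 4
Wear = Stress*Creep  [with Stress=1, Creep=4]  = 4

4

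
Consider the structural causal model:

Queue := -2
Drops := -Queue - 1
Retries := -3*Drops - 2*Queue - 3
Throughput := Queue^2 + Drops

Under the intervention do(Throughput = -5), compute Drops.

1

The intervention breaks the incoming arrows to Throughput: Throughput := Queue^2 + Drops no longer applies, and Throughput = -5.
Since Drops is not a descendant of the intervened variable, it is unaffected.
Drops = -Queue - 1  [with Queue=-2]  = 1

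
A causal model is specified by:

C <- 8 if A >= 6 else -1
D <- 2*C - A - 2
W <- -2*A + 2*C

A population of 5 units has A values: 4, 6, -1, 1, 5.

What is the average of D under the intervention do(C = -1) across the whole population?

Every unit gets C=-1 under the intervention. D values become -8, -10, -3, -5, -9; E[D|do(C=-1)] = -7.

-7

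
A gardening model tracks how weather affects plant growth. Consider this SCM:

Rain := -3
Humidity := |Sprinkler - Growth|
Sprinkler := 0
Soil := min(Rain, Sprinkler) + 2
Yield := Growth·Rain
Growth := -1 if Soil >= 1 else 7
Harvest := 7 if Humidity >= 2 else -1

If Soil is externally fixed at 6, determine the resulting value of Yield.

3

The intervention breaks the incoming arrows to Soil: Soil := min(Rain, Sprinkler) + 2 no longer applies, and Soil = 6.
Growth = -1 if Soil >= 1 else 7  [with Soil=6]  = -1
Yield = Growth·Rain  [with Growth=-1, Rain=-3]  = 3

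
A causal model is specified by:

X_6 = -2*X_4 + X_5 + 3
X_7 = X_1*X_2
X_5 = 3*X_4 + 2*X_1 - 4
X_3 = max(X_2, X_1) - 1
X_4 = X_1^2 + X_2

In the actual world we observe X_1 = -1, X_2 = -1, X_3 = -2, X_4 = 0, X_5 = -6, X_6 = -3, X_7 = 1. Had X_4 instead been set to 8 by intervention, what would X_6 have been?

Under do(X_4=8), the mechanism X_4 = X_1^2 + X_2 is discarded; X_4 is fixed at 8.
X_5 = 3*X_4 + 2*X_1 - 4  [with X_4=8, X_1=-1]  = 18
X_6 = -2*X_4 + X_5 + 3  [with X_4=8, X_5=18]  = 5

5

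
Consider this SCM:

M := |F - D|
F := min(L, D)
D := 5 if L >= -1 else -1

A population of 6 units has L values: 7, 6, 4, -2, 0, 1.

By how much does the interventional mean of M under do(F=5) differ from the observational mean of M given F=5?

The intervention sets F=5 in all 6 units regardless of L. Recomputing M per unit gives 0, 0, 0, 6, 0, 0; average 1.
Conditioning on F=5 selects the 2 unit(s) with L ∈ {7, 6}. Their M values: 0, 0. Mean = 0.
Difference = 1 − 0 = 1.

1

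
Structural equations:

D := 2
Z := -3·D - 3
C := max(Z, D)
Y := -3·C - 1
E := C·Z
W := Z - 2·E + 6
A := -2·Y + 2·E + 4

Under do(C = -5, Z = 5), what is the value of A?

-74

The joint intervention fixes C = -5, Z = 5, removing each variable's own equation.
Y = -3·C - 1  [with C=-5]  = 14
E = C·Z  [with C=-5, Z=5]  = -25
A = -2·Y + 2·E + 4  [with Y=14, E=-25]  = -74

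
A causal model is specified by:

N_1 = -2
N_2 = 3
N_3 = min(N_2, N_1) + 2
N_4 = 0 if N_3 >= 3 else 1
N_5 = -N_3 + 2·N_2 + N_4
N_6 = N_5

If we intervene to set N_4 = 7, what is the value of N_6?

13

Under do(N_4=7), the mechanism N_4 = 0 if N_3 >= 3 else 1 is discarded; N_4 is fixed at 7.
N_3 = min(N_2, N_1) + 2  [with N_2=3, N_1=-2]  = 0
N_5 = -N_3 + 2·N_2 + N_4  [with N_3=0, N_2=3, N_4=7]  = 13
N_6 = N_5  [with N_5=13]  = 13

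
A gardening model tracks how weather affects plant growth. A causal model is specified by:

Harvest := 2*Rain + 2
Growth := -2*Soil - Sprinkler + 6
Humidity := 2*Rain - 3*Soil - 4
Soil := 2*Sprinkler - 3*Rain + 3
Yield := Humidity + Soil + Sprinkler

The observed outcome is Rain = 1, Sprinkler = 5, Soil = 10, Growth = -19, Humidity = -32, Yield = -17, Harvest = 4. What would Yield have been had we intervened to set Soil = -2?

7

The intervention breaks the incoming arrows to Soil: Soil := 2*Sprinkler - 3*Rain + 3 no longer applies, and Soil = -2.
Humidity = 2*Rain - 3*Soil - 4  [with Rain=1, Soil=-2]  = 4
Yield = Humidity + Soil + Sprinkler  [with Humidity=4, Soil=-2, Sprinkler=5]  = 7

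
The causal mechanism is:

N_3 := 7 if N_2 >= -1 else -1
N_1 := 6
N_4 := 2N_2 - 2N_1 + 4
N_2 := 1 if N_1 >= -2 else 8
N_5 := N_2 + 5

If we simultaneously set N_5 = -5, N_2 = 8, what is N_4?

8

Setting N_5 = -5, N_2 = 8 by intervention discards those variables' equations.
N_4 = 2N_2 - 2N_1 + 4  [with N_2=8, N_1=6]  = 8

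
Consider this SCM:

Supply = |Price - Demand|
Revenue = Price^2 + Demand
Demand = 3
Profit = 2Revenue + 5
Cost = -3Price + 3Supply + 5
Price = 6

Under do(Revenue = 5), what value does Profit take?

The intervention breaks the incoming arrows to Revenue: Revenue = Price^2 + Demand no longer applies, and Revenue = 5.
Profit = 2Revenue + 5  [with Revenue=5]  = 15

15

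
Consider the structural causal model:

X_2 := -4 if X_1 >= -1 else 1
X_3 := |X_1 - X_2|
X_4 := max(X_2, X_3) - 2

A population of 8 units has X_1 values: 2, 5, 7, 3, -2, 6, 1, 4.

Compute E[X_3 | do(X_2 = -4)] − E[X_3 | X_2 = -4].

-0.75

Under do(X_2=-4), X_2's equation is replaced by X_2=-4 for every unit. Per-unit X_3: 6, 9, 11, 7, 2, 10, 5, 8. Mean = 7.25.
E[X_3|X_2=-4] averages over only the 7 units with X_2=-4 (X_1 = 2, 5, 7, 3, 6, 1, 4): X_3 = 6, 9, 11, 7, 10, 5, 8, mean 8.
Difference = 7.25 − 8 = -0.75.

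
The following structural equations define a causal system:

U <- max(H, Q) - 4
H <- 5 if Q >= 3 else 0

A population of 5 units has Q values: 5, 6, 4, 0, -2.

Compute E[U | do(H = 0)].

-1

Every unit gets H=0 under the intervention. U values become 1, 2, 0, -4, -4; E[U|do(H=0)] = -1.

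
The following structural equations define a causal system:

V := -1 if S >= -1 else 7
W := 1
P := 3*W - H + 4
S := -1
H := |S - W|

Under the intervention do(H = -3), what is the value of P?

The intervention breaks the incoming arrows to H: H := |S - W| no longer applies, and H = -3.
P = 3*W - H + 4  [with W=1, H=-3]  = 10

10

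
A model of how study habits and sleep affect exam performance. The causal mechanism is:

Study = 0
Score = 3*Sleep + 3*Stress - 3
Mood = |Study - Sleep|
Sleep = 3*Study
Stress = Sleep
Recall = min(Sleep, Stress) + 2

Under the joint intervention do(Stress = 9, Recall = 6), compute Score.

24

Setting Stress = 9, Recall = 6 by intervention discards those variables' equations.
Sleep = 3*Study  [with Study=0]  = 0
Score = 3*Sleep + 3*Stress - 3  [with Sleep=0, Stress=9]  = 24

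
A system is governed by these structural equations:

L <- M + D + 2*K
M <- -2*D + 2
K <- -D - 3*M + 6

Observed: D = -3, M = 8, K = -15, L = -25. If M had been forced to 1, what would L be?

Under do(M=1), the mechanism M <- -2*D + 2 is discarded; M is fixed at 1.
K = -D - 3*M + 6  [with D=-3, M=1]  = 6
L = M + D + 2*K  [with M=1, D=-3, K=6]  = 10

10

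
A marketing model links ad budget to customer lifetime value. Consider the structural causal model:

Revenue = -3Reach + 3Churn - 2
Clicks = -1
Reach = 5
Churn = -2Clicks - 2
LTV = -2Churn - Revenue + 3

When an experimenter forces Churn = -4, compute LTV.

40

do(Churn=-4) replaces the equation Churn = -2Clicks - 2 with the constant Churn = -4.
Revenue = -3Reach + 3Churn - 2  [with Reach=5, Churn=-4]  = -29
LTV = -2Churn - Revenue + 3  [with Churn=-4, Revenue=-29]  = 40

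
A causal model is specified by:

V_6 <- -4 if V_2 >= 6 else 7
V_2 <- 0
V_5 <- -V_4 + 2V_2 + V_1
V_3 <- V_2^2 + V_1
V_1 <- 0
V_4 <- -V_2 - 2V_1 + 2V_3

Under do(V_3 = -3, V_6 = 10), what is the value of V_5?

6

The joint intervention fixes V_3 = -3, V_6 = 10, removing each variable's own equation.
V_4 = -V_2 - 2V_1 + 2V_3  [with V_2=0, V_1=0, V_3=-3]  = -6
V_5 = -V_4 + 2V_2 + V_1  [with V_4=-6, V_2=0, V_1=0]  = 6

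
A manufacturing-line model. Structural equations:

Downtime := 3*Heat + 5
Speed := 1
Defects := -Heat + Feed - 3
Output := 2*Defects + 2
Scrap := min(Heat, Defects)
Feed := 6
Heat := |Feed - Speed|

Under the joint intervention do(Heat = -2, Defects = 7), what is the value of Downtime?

Under do(Heat = -2, Defects = 7), each intervened variable's structural equation is replaced by its fixed value.
Downtime = 3*Heat + 5  [with Heat=-2]  = -1

-1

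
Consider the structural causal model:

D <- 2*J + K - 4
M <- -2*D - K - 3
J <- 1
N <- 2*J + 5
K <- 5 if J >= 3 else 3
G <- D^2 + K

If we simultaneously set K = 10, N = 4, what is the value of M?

-29

Setting K = 10, N = 4 by intervention discards those variables' equations.
D = 2*J + K - 4  [with J=1, K=10]  = 8
M = -2*D - K - 3  [with D=8, K=10]  = -29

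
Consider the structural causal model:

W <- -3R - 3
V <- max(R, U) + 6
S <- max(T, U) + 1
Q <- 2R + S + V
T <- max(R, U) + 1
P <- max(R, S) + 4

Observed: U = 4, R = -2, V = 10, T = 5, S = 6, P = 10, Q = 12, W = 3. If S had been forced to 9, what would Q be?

15

Under do(S=9), the mechanism S <- max(T, U) + 1 is discarded; S is fixed at 9.
V = max(R, U) + 6  [with R=-2, U=4]  = 10
Q = 2R + S + V  [with R=-2, S=9, V=10]  = 15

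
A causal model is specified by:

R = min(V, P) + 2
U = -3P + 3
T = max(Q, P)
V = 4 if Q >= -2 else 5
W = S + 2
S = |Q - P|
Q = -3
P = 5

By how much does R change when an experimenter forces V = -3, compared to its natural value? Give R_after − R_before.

Intervening sets V = -3 and removes its equation (V = 4 if Q >= -2 else 5).
R = min(V, P) + 2  [with V=-3, P=5]  = -1
Without intervention: V = 4 if Q >= -2 else 5  [with Q=-3]  = 5; R = min(V, P) + 2  [with V=5, P=5]  = 7.
Change = -1 − 7 = -8.

-8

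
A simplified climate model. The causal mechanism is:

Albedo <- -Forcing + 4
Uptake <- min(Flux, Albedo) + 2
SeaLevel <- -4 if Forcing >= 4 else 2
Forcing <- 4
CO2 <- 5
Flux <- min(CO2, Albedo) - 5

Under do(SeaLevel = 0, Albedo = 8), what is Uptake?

The joint intervention fixes SeaLevel = 0, Albedo = 8, removing each variable's own equation.
Flux = min(CO2, Albedo) - 5  [with CO2=5, Albedo=8]  = 0
Uptake = min(Flux, Albedo) + 2  [with Flux=0, Albedo=8]  = 2

2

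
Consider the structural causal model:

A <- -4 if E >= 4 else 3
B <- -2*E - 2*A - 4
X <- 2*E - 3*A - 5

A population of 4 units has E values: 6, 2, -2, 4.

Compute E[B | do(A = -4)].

-1

Under do(A=-4), A's equation is replaced by A=-4 for every unit. Per-unit B: -8, 0, 8, -4. Mean = -1.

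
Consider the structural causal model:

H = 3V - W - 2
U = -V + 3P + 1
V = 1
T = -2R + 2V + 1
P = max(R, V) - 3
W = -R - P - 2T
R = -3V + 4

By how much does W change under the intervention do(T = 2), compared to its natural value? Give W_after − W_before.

-2

do(T=2) replaces the equation T = -2R + 2V + 1 with the constant T = 2.
R = -3V + 4  [with V=1]  = 1
P = max(R, V) - 3  [with R=1, V=1]  = -2
W = -R - P - 2T  [with R=1, P=-2, T=2]  = -3
Without intervention: R = -3V + 4  [with V=1]  = 1; T = -2R + 2V + 1  [with R=1, V=1]  = 1; P = max(R, V) - 3  [with R=1, V=1]  = -2; W = -R - P - 2T  [with R=1, P=-2, T=1]  = -1.
Change = -3 − (-1) = -2.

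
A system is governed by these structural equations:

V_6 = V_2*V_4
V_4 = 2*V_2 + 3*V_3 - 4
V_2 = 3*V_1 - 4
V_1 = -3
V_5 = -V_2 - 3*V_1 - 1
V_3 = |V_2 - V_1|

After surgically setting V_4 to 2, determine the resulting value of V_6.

-26

Under do(V_4=2), the mechanism V_4 = 2*V_2 + 3*V_3 - 4 is discarded; V_4 is fixed at 2.
V_2 = 3*V_1 - 4  [with V_1=-3]  = -13
V_6 = V_2*V_4  [with V_2=-13, V_4=2]  = -26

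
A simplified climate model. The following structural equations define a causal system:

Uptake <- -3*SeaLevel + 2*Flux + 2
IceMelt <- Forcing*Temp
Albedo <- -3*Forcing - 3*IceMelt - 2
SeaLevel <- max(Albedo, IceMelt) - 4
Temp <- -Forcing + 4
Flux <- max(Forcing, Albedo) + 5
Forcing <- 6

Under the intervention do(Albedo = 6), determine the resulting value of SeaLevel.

Intervening sets Albedo = 6 and removes its equation (Albedo <- -3*Forcing - 3*IceMelt - 2).
Temp = -Forcing + 4  [with Forcing=6]  = -2
IceMelt = Forcing*Temp  [with Forcing=6, Temp=-2]  = -12
SeaLevel = max(Albedo, IceMelt) - 4  [with Albedo=6, IceMelt=-12]  = 2

2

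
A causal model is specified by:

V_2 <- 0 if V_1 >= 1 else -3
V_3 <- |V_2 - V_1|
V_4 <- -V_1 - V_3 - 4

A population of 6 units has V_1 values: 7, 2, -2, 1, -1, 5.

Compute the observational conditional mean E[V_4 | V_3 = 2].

Observing V_3=2 restricts to units where V_3's equation naturally yields 2: V_1 ∈ {2, -1}. In that subpopulation V_4 = -8, -5, mean -6.5.

-6.5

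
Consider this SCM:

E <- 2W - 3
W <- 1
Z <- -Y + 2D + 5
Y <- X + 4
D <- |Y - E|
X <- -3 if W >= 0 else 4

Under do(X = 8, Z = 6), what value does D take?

Setting X = 8, Z = 6 by intervention discards those variables' equations.
E = 2W - 3  [with W=1]  = -1
Y = X + 4  [with X=8]  = 12
D = |Y - E|  [with Y=12, E=-1]  = 13

13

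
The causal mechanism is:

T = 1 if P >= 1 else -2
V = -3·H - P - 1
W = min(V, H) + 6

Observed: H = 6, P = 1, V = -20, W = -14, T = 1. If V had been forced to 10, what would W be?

The intervention breaks the incoming arrows to V: V = -3·H - P - 1 no longer applies, and V = 10.
W = min(V, H) + 6  [with V=10, H=6]  = 12

12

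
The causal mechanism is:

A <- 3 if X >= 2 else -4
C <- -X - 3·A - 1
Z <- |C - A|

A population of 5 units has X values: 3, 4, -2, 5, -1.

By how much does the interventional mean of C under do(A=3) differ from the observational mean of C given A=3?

Under do(A=3), A's equation is replaced by A=3 for every unit. Per-unit C: -13, -14, -8, -15, -9. Mean = -11.8.
E[C|A=3] averages over only the 3 units with A=3 (X = 3, 4, 5): C = -13, -14, -15, mean -14.
Difference = -11.8 − (-14) = 2.2.

2.2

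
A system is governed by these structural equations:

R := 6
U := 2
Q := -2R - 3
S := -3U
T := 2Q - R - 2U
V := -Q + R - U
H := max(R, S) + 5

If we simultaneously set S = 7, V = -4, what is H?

Setting S = 7, V = -4 by intervention discards those variables' equations.
H = max(R, S) + 5  [with R=6, S=7]  = 12

12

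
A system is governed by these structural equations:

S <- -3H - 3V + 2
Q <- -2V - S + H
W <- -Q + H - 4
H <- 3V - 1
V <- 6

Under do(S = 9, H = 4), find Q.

The joint intervention fixes S = 9, H = 4, removing each variable's own equation.
Q = -2V - S + H  [with V=6, S=9, H=4]  = -17

-17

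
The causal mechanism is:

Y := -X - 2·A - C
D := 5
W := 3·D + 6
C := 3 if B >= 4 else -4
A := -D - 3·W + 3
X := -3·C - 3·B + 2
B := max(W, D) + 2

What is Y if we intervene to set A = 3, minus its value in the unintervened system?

-136

Intervening sets A = 3 and removes its equation (A := -D - 3·W + 3).
W = 3·D + 6  [with D=5]  = 21
B = max(W, D) + 2  [with W=21, D=5]  = 23
C = 3 if B >= 4 else -4  [with B=23]  = 3
X = -3·C - 3·B + 2  [with C=3, B=23]  = -76
Y = -X - 2·A - C  [with X=-76, A=3, C=3]  = 67
Without intervention: W = 3·D + 6  [with D=5]  = 21; B = max(W, D) + 2  [with W=21, D=5]  = 23; C = 3 if B >= 4 else -4  [with B=23]  = 3; X = -3·C - 3·B + 2  [with C=3, B=23]  = -76; A = -D - 3·W + 3  [with D=5, W=21]  = -65; Y = -X - 2·A - C  [with X=-76, A=-65, C=3]  = 203.
Change = 67 − 203 = -136.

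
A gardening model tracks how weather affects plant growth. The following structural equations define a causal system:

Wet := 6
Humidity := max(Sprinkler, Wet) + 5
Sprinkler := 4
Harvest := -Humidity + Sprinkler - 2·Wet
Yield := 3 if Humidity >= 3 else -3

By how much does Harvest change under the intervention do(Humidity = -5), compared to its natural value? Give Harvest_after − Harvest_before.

16

do(Humidity=-5) replaces the equation Humidity := max(Sprinkler, Wet) + 5 with the constant Humidity = -5.
Harvest = -Humidity + Sprinkler - 2·Wet  [with Humidity=-5, Sprinkler=4, Wet=6]  = -3
Without intervention: Humidity = max(Sprinkler, Wet) + 5  [with Sprinkler=4, Wet=6]  = 11; Harvest = -Humidity + Sprinkler - 2·Wet  [with Humidity=11, Sprinkler=4, Wet=6]  = -19.
Change = -3 − (-19) = 16.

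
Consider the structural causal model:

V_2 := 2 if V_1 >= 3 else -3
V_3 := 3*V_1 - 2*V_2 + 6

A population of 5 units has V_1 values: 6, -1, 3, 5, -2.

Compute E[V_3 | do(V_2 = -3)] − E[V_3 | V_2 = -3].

Every unit gets V_2=-3 under the intervention. V_3 values become 30, 9, 21, 27, 6; E[V_3|do(V_2=-3)] = 18.6.
E[V_3|V_2=-3] averages over only the 2 units with V_2=-3 (V_1 = -1, -2): V_3 = 9, 6, mean 7.5.
Difference = 18.6 − 7.5 = 11.1.

11.1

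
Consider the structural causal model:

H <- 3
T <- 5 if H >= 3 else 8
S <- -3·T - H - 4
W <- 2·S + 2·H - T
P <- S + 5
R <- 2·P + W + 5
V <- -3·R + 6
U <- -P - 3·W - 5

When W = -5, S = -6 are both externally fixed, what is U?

11

The joint intervention fixes W = -5, S = -6, removing each variable's own equation.
P = S + 5  [with S=-6]  = -1
U = -P - 3·W - 5  [with P=-1, W=-5]  = 11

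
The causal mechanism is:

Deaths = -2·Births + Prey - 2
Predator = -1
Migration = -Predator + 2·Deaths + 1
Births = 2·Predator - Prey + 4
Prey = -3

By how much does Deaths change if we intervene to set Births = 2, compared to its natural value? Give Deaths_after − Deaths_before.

6

The intervention breaks the incoming arrows to Births: Births = 2·Predator - Prey + 4 no longer applies, and Births = 2.
Deaths = -2·Births + Prey - 2  [with Births=2, Prey=-3]  = -9
Without intervention: Births = 2·Predator - Prey + 4  [with Predator=-1, Prey=-3]  = 5; Deaths = -2·Births + Prey - 2  [with Births=5, Prey=-3]  = -15.
Change = -9 − (-15) = 6.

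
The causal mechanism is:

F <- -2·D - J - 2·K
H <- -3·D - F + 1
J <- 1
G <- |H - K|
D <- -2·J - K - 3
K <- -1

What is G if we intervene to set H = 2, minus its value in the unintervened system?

The intervention breaks the incoming arrows to H: H <- -3·D - F + 1 no longer applies, and H = 2.
G = |H - K|  [with H=2, K=-1]  = 3
Without intervention: D = -2·J - K - 3  [with J=1, K=-1]  = -4; F = -2·D - J - 2·K  [with D=-4, J=1, K=-1]  = 9; H = -3·D - F + 1  [with D=-4, F=9]  = 4; G = |H - K|  [with H=4, K=-1]  = 5.
Change = 3 − 5 = -2.

-2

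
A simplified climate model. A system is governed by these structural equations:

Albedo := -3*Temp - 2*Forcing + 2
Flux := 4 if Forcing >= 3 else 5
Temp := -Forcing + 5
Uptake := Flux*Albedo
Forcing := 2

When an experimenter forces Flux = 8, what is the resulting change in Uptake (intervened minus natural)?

-33

Intervening sets Flux = 8 and removes its equation (Flux := 4 if Forcing >= 3 else 5).
Temp = -Forcing + 5  [with Forcing=2]  = 3
Albedo = -3*Temp - 2*Forcing + 2  [with Temp=3, Forcing=2]  = -11
Uptake = Flux*Albedo  [with Flux=8, Albedo=-11]  = -88
Without intervention: Temp = -Forcing + 5  [with Forcing=2]  = 3; Albedo = -3*Temp - 2*Forcing + 2  [with Temp=3, Forcing=2]  = -11; Flux = 4 if Forcing >= 3 else 5  [with Forcing=2]  = 5; Uptake = Flux*Albedo  [with Flux=5, Albedo=-11]  = -55.
Change = -88 − (-55) = -33.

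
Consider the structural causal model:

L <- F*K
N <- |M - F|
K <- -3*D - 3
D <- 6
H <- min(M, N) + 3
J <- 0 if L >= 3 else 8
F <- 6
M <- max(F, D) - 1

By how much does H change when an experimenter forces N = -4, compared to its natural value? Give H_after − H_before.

Intervening sets N = -4 and removes its equation (N <- |M - F|).
M = max(F, D) - 1  [with F=6, D=6]  = 5
H = min(M, N) + 3  [with M=5, N=-4]  = -1
Without intervention: M = max(F, D) - 1  [with F=6, D=6]  = 5; N = |M - F|  [with M=5, F=6]  = 1; H = min(M, N) + 3  [with M=5, N=1]  = 4.
Change = -1 − 4 = -5.

-5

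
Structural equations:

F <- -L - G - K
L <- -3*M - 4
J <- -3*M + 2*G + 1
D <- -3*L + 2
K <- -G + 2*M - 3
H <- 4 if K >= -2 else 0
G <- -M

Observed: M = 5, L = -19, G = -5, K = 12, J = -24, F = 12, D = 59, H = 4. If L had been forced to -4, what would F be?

-3

Under do(L=-4), the mechanism L <- -3*M - 4 is discarded; L is fixed at -4.
G = -M  [with M=5]  = -5
K = -G + 2*M - 3  [with G=-5, M=5]  = 12
F = -L - G - K  [with L=-4, G=-5, K=12]  = -3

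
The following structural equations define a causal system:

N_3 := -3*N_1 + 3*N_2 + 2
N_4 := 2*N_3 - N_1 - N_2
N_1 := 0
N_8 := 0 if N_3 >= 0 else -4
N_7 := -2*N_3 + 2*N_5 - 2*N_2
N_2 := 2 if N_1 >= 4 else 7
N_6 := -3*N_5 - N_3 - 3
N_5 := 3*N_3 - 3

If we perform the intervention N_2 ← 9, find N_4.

49

Under do(N_2=9), the mechanism N_2 := 2 if N_1 >= 4 else 7 is discarded; N_2 is fixed at 9.
N_3 = -3*N_1 + 3*N_2 + 2  [with N_1=0, N_2=9]  = 29
N_4 = 2*N_3 - N_1 - N_2  [with N_3=29, N_1=0, N_2=9]  = 49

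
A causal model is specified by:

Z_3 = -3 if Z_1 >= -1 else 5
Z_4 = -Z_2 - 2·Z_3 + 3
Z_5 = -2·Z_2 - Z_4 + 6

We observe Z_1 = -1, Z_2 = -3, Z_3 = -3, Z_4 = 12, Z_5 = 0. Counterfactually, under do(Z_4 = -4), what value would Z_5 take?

Intervening sets Z_4 = -4 and removes its equation (Z_4 = -Z_2 - 2·Z_3 + 3).
Z_5 = -2·Z_2 - Z_4 + 6  [with Z_2=-3, Z_4=-4]  = 16

16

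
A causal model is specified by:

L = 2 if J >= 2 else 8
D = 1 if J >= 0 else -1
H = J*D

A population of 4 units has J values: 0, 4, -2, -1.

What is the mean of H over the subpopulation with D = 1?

2

E[H|D=1] averages over only the 2 units with D=1 (J = 0, 4): H = 0, 4, mean 2.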